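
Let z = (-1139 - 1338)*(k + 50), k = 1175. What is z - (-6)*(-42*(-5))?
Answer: -3033065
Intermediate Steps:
z = -3034325 (z = (-1139 - 1338)*(1175 + 50) = -2477*1225 = -3034325)
z - (-6)*(-42*(-5)) = -3034325 - (-6)*(-42*(-5)) = -3034325 - (-6)*210 = -3034325 - 1*(-1260) = -3034325 + 1260 = -3033065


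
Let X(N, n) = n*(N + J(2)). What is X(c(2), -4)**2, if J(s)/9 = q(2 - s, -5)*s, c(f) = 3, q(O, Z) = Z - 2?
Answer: 242064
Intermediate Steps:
q(O, Z) = -2 + Z
J(s) = -63*s (J(s) = 9*((-2 - 5)*s) = 9*(-7*s) = -63*s)
X(N, n) = n*(-126 + N) (X(N, n) = n*(N - 63*2) = n*(N - 126) = n*(-126 + N))
X(c(2), -4)**2 = (-4*(-126 + 3))**2 = (-4*(-123))**2 = 492**2 = 242064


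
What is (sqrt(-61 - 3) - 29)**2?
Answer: 777 - 464*I ≈ 777.0 - 464.0*I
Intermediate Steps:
(sqrt(-61 - 3) - 29)**2 = (sqrt(-64) - 29)**2 = (8*I - 29)**2 = (-29 + 8*I)**2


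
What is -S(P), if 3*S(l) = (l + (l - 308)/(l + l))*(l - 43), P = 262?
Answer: -5009333/262 ≈ -19120.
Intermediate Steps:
S(l) = (-43 + l)*(l + (-308 + l)/(2*l))/3 (S(l) = ((l + (l - 308)/(l + l))*(l - 43))/3 = ((l + (-308 + l)/((2*l)))*(-43 + l))/3 = ((l + (-308 + l)*(1/(2*l)))*(-43 + l))/3 = ((l + (-308 + l)/(2*l))*(-43 + l))/3 = ((-43 + l)*(l + (-308 + l)/(2*l)))/3 = (-43 + l)*(l + (-308 + l)/(2*l))/3)
-S(P) = -(13244 - 1*262*(351 - 2*262² + 85*262))/(6*262) = -(13244 - 1*262*(351 - 2*68644 + 22270))/(6*262) = -(13244 - 1*262*(351 - 137288 + 22270))/(6*262) = -(13244 - 1*262*(-114667))/(6*262) = -(13244 + 30042754)/(6*262) = -30055998/(6*262) = -1*5009333/262 = -5009333/262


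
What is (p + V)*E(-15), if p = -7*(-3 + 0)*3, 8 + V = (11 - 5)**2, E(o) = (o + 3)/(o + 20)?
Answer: -1092/5 ≈ -218.40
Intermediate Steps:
E(o) = (3 + o)/(20 + o)
V = 28 (V = -8 + (11 - 5)**2 = -8 + 6**2 = -8 + 36 = 28)
p = 63 (p = -(-21)*3 = -7*(-9) = 63)
(p + V)*E(-15) = (63 + 28)*((3 - 15)/(20 - 15)) = 91*(-12/5) = -1092/5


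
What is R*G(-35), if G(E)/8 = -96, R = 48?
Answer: -36864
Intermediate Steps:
G(E) = -768 (G(E) = 8*(-96) = -768)
R*G(-35) = 48*(-768) = -36864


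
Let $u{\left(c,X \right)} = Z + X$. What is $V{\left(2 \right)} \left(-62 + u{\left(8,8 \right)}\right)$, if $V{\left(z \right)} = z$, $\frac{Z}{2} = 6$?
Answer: $-84$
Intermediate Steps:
$Z = 12$ ($Z = 2 \cdot 6 = 12$)
$u{\left(c,X \right)} = 12 + X$
$V{\left(2 \right)} \left(-62 + u{\left(8,8 \right)}\right) = 2 \left(-62 + \left(12 + 8\right)\right) = 2 \left(-62 + 20\right) = 2 \left(-42\right) = -84$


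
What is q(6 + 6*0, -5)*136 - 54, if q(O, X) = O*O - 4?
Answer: 4298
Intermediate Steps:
q(O, X) = -4 + O**2 (q(O, X) = O**2 - 4 = -4 + O**2)
q(6 + 6*0, -5)*136 - 54 = (-4 + (6 + 6*0)**2)*136 - 54 = (-4 + (6 + 0)**2)*136 - 54 = (-4 + 6**2)*136 - 54 = (-4 + 36)*136 - 54 = 32*136 - 54 = 4352 - 54 = 4298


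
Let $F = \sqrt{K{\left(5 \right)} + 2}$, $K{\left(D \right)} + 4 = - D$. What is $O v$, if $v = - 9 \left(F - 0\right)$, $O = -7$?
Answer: $63 i \sqrt{7} \approx 166.68 i$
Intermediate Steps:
$K{\left(D \right)} = -4 - D$
$F = i \sqrt{7}$ ($F = \sqrt{\left(-4 - 5\right) + 2} = \sqrt{-9 + 2} = \sqrt{-7} = i \sqrt{7} \approx 2.6458 i$)
$v = - 9 i \sqrt{7}$ ($v = - 9 \left(i \sqrt{7} - 0\right) = - 9 \left(i \sqrt{7} + 0\right) = - 9 i \sqrt{7} \approx - 23.812 i$)
$O v = - 7 \left(- 9 i \sqrt{7}\right) = 63 i \sqrt{7}$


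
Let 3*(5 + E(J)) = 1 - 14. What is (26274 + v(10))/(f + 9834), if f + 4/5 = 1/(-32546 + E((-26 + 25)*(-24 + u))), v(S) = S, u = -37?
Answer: 12835265720/4801846541 ≈ 2.6730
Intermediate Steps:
E(J) = -28/3 (E(J) = -5 + (1 - 14)/3 = -5 + (⅓)*(-13) = -5 - 13/3 = -28/3)
f = -390679/488330 (f = -⅘ + 1/(-32546 - 28/3) = -⅘ + 1/(-97666/3) = -⅘ - 3/97666 = -390679/488330 ≈ -0.80003)
(26274 + v(10))/(f + 9834) = (26274 + 10)/(-390679/488330 + 9834) = 26284/(4801846541/488330) = 26284*(488330/4801846541) = 12835265720/4801846541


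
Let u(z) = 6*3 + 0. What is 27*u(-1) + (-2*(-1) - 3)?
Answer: 485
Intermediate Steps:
u(z) = 18 (u(z) = 18 + 0 = 18)
27*u(-1) + (-2*(-1) - 3) = 27*18 + (-2*(-1) - 3) = 486 + (2 - 3) = 486 - 1 = 485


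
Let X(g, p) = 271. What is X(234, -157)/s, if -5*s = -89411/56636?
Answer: 76741780/89411 ≈ 858.30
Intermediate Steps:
s = 89411/283180 (s = -(-89411)/(5*56636) = -⅕*(-89411/56636) = 89411/283180 ≈ 0.31574)
X(234, -157)/s = 271/(89411/283180) = 271*(283180/89411) = 76741780/89411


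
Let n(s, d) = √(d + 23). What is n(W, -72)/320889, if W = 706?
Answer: 7*I/320889 ≈ 2.1814e-5*I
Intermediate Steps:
n(s, d) = √(23 + d)
n(W, -72)/320889 = √(23 - 72)/320889 = √(-49)*(1/320889) = (7*I)*(1/320889) = 7*I/320889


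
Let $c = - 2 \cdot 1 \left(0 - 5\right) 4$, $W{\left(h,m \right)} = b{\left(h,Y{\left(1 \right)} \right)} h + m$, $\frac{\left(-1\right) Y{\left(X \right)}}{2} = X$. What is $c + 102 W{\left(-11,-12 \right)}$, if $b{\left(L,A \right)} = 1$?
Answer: $-2306$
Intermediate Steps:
$Y{\left(X \right)} = - 2 X$
$W{\left(h,m \right)} = h + m$ ($W{\left(h,m \right)} = 1 h + m = h + m$)
$c = 40$ ($c = - 2 \cdot 1 \left(-5\right) 4 = \left(-2\right) \left(-5\right) 4 = 10 \cdot 4 = 40$)
$c + 102 W{\left(-11,-12 \right)} = 40 + 102 \left(-11 - 12\right) = 40 + 102 \left(-23\right) = 40 - 2346 = -2306$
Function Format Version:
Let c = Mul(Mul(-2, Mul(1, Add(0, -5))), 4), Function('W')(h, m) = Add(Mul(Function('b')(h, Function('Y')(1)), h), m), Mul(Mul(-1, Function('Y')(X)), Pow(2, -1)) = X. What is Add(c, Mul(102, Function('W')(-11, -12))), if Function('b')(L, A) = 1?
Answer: -2306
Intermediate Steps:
Function('Y')(X) = Mul(-2, X)
Function('W')(h, m) = Add(h, m) (Function('W')(h, m) = Add(Mul(1, h), m) = Add(h, m))
c = 40 (c = Mul(Mul(-2, Mul(1, -5)), 4) = Mul(Mul(-2, -5), 4) = Mul(10, 4) = 40)
Add(c, Mul(102, Function('W')(-11, -12))) = Add(40, Mul(102, Add(-11, -12))) = Add(40, Mul(102, -23)) = Add(40, -2346) = -2306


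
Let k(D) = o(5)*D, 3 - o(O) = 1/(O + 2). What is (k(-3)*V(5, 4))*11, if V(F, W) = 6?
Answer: -3960/7 ≈ -565.71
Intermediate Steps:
o(O) = 3 - 1/(2 + O) (o(O) = 3 - 1/(O + 2) = 3 - 1/(2 + O))
k(D) = 20*D/7 (k(D) = ((5 + 3*5)/(2 + 5))*D = ((5 + 15)/7)*D = ((1/7)*20)*D = 20*D/7)
(k(-3)*V(5, 4))*11 = (((20/7)*(-3))*6)*11 = -60/7*6*11 = -360/7*11 = -3960/7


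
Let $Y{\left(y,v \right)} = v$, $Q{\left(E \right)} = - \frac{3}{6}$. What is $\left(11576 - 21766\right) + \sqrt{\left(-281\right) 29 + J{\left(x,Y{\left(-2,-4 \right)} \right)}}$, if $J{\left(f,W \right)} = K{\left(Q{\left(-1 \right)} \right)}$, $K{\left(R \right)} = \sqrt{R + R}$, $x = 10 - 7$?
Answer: $-10190 + \sqrt{-8149 + i} \approx -10190.0 + 90.272 i$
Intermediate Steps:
$Q{\left(E \right)} = - \frac{1}{2}$ ($Q{\left(E \right)} = \left(-3\right) \frac{1}{6} = - \frac{1}{2}$)
$x = 3$ ($x = 10 - 7 = 3$)
$K{\left(R \right)} = \sqrt{2} \sqrt{R}$ ($K{\left(R \right)} = \sqrt{2 R} = \sqrt{2} \sqrt{R}$)
$J{\left(f,W \right)} = i$ ($J{\left(f,W \right)} = \sqrt{2} \sqrt{- \frac{1}{2}} = \sqrt{2} \frac{i \sqrt{2}}{2} = i$)
$\left(11576 - 21766\right) + \sqrt{\left(-281\right) 29 + J{\left(x,Y{\left(-2,-4 \right)} \right)}} = \left(11576 - 21766\right) + \sqrt{\left(-281\right) 29 + i} = -10190 + \sqrt{-8149 + i}$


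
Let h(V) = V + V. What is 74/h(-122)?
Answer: -37/122 ≈ -0.30328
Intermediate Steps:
h(V) = 2*V
74/h(-122) = 74/((2*(-122))) = 74/(-244) = 74*(-1/244) = -37/122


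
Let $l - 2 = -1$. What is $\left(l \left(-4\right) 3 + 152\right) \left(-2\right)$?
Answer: $-280$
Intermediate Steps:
$l = 1$ ($l = 2 - 1 = 1$)
$\left(l \left(-4\right) 3 + 152\right) \left(-2\right) = \left(1 \left(-4\right) 3 + 152\right) \left(-2\right) = \left(\left(-4\right) 3 + 152\right) \left(-2\right) = \left(-12 + 152\right) \left(-2\right) = 140 \left(-2\right) = -280$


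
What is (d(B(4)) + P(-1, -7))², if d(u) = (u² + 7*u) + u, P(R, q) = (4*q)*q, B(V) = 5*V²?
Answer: 52359696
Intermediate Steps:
P(R, q) = 4*q²
d(u) = u² + 8*u
(d(B(4)) + P(-1, -7))² = ((5*4²)*(8 + 5*4²) + 4*(-7)²)² = ((5*16)*(8 + 5*16) + 4*49)² = (80*(8 + 80) + 196)² = (80*88 + 196)² = (7040 + 196)² = 7236² = 52359696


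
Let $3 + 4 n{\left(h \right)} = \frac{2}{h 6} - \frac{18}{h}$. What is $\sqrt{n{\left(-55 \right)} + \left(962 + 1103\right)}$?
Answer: $\frac{\sqrt{224805570}}{330} \approx 45.435$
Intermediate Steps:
$n{\left(h \right)} = - \frac{3}{4} - \frac{53}{12 h}$ ($n{\left(h \right)} = - \frac{3}{4} + \frac{\frac{2}{h 6} - \frac{18}{h}}{4} = - \frac{3}{4} + \frac{\frac{2}{6 h} - \frac{18}{h}}{4} = - \frac{3}{4} + \frac{2 \frac{1}{6 h} - \frac{18}{h}}{4} = - \frac{3}{4} + \frac{\frac{1}{3 h} - \frac{18}{h}}{4} = - \frac{3}{4} + \frac{\left(- \frac{53}{3}\right) \frac{1}{h}}{4} = - \frac{3}{4} - \frac{53}{12 h}$)
$\sqrt{n{\left(-55 \right)} + \left(962 + 1103\right)} = \sqrt{\frac{-53 - -495}{12 \left(-55\right)} + \left(962 + 1103\right)} = \sqrt{\frac{1}{12} \left(- \frac{1}{55}\right) \left(-53 + 495\right) + 2065} = \sqrt{\frac{1}{12} \left(- \frac{1}{55}\right) 442 + 2065} = \sqrt{- \frac{221}{330} + 2065} = \sqrt{\frac{681229}{330}} = \frac{\sqrt{224805570}}{330}$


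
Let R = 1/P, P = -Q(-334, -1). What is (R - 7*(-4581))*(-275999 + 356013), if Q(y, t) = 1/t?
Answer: 2565888952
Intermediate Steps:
P = 1 (P = -1/(-1) = -1*(-1) = 1)
R = 1 (R = 1/1 = 1)
(R - 7*(-4581))*(-275999 + 356013) = (1 - 7*(-4581))*(-275999 + 356013) = (1 + 32067)*80014 = 32068*80014 = 2565888952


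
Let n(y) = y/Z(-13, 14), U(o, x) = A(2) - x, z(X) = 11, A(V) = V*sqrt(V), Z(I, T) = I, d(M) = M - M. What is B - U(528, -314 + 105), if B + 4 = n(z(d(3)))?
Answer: -2780/13 - 2*sqrt(2) ≈ -216.67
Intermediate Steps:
d(M) = 0
A(V) = V**(3/2)
U(o, x) = -x + 2*sqrt(2) (U(o, x) = 2**(3/2) - x = 2*sqrt(2) - x = -x + 2*sqrt(2))
n(y) = -y/13 (n(y) = y/(-13) = y*(-1/13) = -y/13)
B = -63/13 (B = -4 - 1/13*11 = -4 - 11/13 = -63/13 ≈ -4.8462)
B - U(528, -314 + 105) = -63/13 - (-(-314 + 105) + 2*sqrt(2)) = -63/13 - (-1*(-209) + 2*sqrt(2)) = -63/13 - (209 + 2*sqrt(2)) = -63/13 + (-209 - 2*sqrt(2)) = -2780/13 - 2*sqrt(2)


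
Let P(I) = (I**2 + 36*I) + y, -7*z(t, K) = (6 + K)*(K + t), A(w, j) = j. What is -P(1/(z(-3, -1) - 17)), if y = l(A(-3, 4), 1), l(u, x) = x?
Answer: 15098/9801 ≈ 1.5405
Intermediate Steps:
z(t, K) = -(6 + K)*(K + t)/7
y = 1
P(I) = 1 + I**2 + 36*I (P(I) = (I**2 + 36*I) + 1 = 1 + I**2 + 36*I)
-P(1/(z(-3, -1) - 17)) = -(1 + (1/((-6/7*(-1) - 6/7*(-3) - 1/7*(-1)**2 - 1/7*(-1)*(-3)) - 17))**2 + 36/((-6/7*(-1) - 6/7*(-3) - 1/7*(-1)**2 - 1/7*(-1)*(-3)) - 17)) = -(1 + (1/((6/7 + 18/7 - 1/7*1 - 3/7) - 17))**2 + 36/((6/7 + 18/7 - 1/7*1 - 3/7) - 17)) = -(1 + (1/((6/7 + 18/7 - 1/7 - 3/7) - 17))**2 + 36/((6/7 + 18/7 - 1/7 - 3/7) - 17)) = -(1 + (1/(20/7 - 17))**2 + 36/(20/7 - 17)) = -(1 + (1/(-99/7))**2 + 36/(-99/7)) = -(1 + (-7/99)**2 + 36*(-7/99)) = -(1 + 49/9801 - 28/11) = -1*(-15098/9801) = 15098/9801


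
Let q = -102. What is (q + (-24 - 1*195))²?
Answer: 103041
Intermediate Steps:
(q + (-24 - 1*195))² = (-102 + (-24 - 1*195))² = (-102 + (-24 - 195))² = (-102 - 219)² = (-321)² = 103041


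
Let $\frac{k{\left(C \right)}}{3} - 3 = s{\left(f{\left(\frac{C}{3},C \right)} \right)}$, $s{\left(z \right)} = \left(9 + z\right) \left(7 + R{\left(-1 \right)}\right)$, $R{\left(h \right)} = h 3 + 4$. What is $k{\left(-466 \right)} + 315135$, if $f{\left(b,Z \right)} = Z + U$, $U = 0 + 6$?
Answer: $304320$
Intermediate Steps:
$U = 6$
$R{\left(h \right)} = 4 + 3 h$ ($R{\left(h \right)} = 3 h + 4 = 4 + 3 h$)
$f{\left(b,Z \right)} = 6 + Z$ ($f{\left(b,Z \right)} = Z + 6 = 6 + Z$)
$s{\left(z \right)} = 72 + 8 z$ ($s{\left(z \right)} = \left(9 + z\right) \left(7 + \left(4 + 3 \left(-1\right)\right)\right) = \left(9 + z\right) \left(7 + \left(4 - 3\right)\right) = \left(9 + z\right) \left(7 + 1\right) = \left(9 + z\right) 8 = 72 + 8 z$)
$k{\left(C \right)} = 369 + 24 C$ ($k{\left(C \right)} = 9 + 3 \left(72 + 8 \left(6 + C\right)\right) = 9 + 3 \left(72 + \left(48 + 8 C\right)\right) = 9 + 3 \left(120 + 8 C\right) = 9 + \left(360 + 24 C\right) = 369 + 24 C$)
$k{\left(-466 \right)} + 315135 = \left(369 + 24 \left(-466\right)\right) + 315135 = \left(369 - 11184\right) + 315135 = -10815 + 315135 = 304320$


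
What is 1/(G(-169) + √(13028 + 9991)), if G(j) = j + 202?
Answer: -11/7310 + √23019/21930 ≈ 0.0054136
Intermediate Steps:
G(j) = 202 + j
1/(G(-169) + √(13028 + 9991)) = 1/((202 - 169) + √(13028 + 9991)) = 1/(33 + √23019)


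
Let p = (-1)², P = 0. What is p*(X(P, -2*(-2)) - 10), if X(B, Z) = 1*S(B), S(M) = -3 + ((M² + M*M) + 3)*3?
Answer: -4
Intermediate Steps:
S(M) = 6 + 6*M² (S(M) = -3 + ((M² + M²) + 3)*3 = -3 + (2*M² + 3)*3 = -3 + (3 + 2*M²)*3 = -3 + (9 + 6*M²) = 6 + 6*M²)
X(B, Z) = 6 + 6*B² (X(B, Z) = 1*(6 + 6*B²) = 6 + 6*B²)
p = 1
p*(X(P, -2*(-2)) - 10) = 1*((6 + 6*0²) - 10) = 1*((6 + 6*0) - 10) = 1*((6 + 0) - 10) = 1*(6 - 10) = 1*(-4) = -4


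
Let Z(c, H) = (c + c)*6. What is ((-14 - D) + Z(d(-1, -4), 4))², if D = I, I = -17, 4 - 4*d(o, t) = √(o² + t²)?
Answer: 378 - 90*√17 ≈ 6.9205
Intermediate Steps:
d(o, t) = 1 - √(o² + t²)/4
Z(c, H) = 12*c (Z(c, H) = (2*c)*6 = 12*c)
D = -17
((-14 - D) + Z(d(-1, -4), 4))² = ((-14 - 1*(-17)) + 12*(1 - √((-1)² + (-4)²)/4))² = ((-14 + 17) + 12*(1 - √(1 + 16)/4))² = (3 + 12*(1 - √17/4))² = (3 + (12 - 3*√17))² = (15 - 3*√17)²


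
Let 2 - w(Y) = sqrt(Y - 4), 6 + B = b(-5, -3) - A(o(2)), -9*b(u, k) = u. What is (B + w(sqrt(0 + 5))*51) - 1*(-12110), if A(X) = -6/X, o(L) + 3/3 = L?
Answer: 109913/9 - 51*sqrt(-4 + sqrt(5)) ≈ 12213.0 - 67.735*I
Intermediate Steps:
b(u, k) = -u/9
o(L) = -1 + L
B = 5/9 (B = -6 + (-1/9*(-5) - (-6)/(-1 + 2)) = -6 + (5/9 - (-6)/1) = -6 + (5/9 - (-6)) = -6 + (5/9 - 1*(-6)) = -6 + (5/9 + 6) = -6 + 59/9 = 5/9 ≈ 0.55556)
w(Y) = 2 - sqrt(-4 + Y) (w(Y) = 2 - sqrt(Y - 4) = 2 - sqrt(-4 + Y))
(B + w(sqrt(0 + 5))*51) - 1*(-12110) = (5/9 + (2 - sqrt(-4 + sqrt(0 + 5)))*51) - 1*(-12110) = (5/9 + (2 - sqrt(-4 + sqrt(5)))*51) + 12110 = (5/9 + (102 - 51*sqrt(-4 + sqrt(5)))) + 12110 = (923/9 - 51*sqrt(-4 + sqrt(5))) + 12110 = 109913/9 - 51*sqrt(-4 + sqrt(5))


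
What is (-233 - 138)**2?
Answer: 137641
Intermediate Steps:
(-233 - 138)**2 = (-371)**2 = 137641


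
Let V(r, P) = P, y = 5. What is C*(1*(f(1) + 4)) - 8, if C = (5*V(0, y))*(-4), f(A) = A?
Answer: -508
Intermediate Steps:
C = -100 (C = (5*5)*(-4) = 25*(-4) = -100)
C*(1*(f(1) + 4)) - 8 = -100*(1 + 4) - 8 = -100*5 - 8 = -500 - 8 = -508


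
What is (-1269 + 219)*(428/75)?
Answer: -5992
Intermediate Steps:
(-1269 + 219)*(428/75) = -449400/75 = -1050*428/75 = -5992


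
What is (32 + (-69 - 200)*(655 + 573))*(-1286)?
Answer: 424765800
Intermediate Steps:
(32 + (-69 - 200)*(655 + 573))*(-1286) = (32 - 269*1228)*(-1286) = (32 - 330332)*(-1286) = -330300*(-1286) = 424765800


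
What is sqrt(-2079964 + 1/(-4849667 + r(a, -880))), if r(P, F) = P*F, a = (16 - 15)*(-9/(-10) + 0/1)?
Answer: 3*I*sqrt(5437246027992327327)/4850459 ≈ 1442.2*I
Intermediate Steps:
a = 9/10 (a = 1*(-9*(-1/10) + 0*1) = 1*(9/10 + 0) = 1*(9/10) = 9/10 ≈ 0.90000)
r(P, F) = F*P
sqrt(-2079964 + 1/(-4849667 + r(a, -880))) = sqrt(-2079964 + 1/(-4849667 - 880*9/10)) = sqrt(-2079964 + 1/(-4849667 - 792)) = sqrt(-2079964 + 1/(-4850459)) = sqrt(-2079964 - 1/4850459) = sqrt(-10088780103477/4850459) = 3*I*sqrt(5437246027992327327)/4850459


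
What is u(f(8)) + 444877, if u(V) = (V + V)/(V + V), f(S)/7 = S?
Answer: 444878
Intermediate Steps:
f(S) = 7*S
u(V) = 1 (u(V) = (2*V)/((2*V)) = (2*V)*(1/(2*V)) = 1)
u(f(8)) + 444877 = 1 + 444877 = 444878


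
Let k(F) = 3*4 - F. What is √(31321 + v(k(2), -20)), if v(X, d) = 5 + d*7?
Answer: √31186 ≈ 176.60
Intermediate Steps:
k(F) = 12 - F
v(X, d) = 5 + 7*d
√(31321 + v(k(2), -20)) = √(31321 + (5 + 7*(-20))) = √(31321 + (5 - 140)) = √(31321 - 135) = √31186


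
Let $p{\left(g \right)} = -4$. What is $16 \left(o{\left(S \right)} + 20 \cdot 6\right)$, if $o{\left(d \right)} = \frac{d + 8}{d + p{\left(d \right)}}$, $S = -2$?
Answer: $1904$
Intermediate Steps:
$o{\left(d \right)} = \frac{8 + d}{-4 + d}$ ($o{\left(d \right)} = \frac{d + 8}{d - 4} = \frac{8 + d}{-4 + d}$)
$16 \left(o{\left(S \right)} + 20 \cdot 6\right) = 16 \left(\frac{8 - 2}{-4 - 2} + 20 \cdot 6\right) = 16 \left(\frac{1}{-6} \cdot 6 + 120\right) = 16 \left(\left(- \frac{1}{6}\right) 6 + 120\right) = 16 \left(-1 + 120\right) = 16 \cdot 119 = 1904$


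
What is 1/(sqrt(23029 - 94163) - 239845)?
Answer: -239845/57525695159 - I*sqrt(71134)/57525695159 ≈ -4.1694e-6 - 4.6364e-9*I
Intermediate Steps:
1/(sqrt(23029 - 94163) - 239845) = 1/(sqrt(-71134) - 239845) = 1/(I*sqrt(71134) - 239845) = 1/(-239845 + I*sqrt(71134))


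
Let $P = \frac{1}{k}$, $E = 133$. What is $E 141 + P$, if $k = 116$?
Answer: $\frac{2175349}{116} \approx 18753.0$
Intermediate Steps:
$P = \frac{1}{116} \approx 0.0086207$
$E 141 + P = 133 \cdot 141 + \frac{1}{116} = 18753 + \frac{1}{116} = \frac{2175349}{116}$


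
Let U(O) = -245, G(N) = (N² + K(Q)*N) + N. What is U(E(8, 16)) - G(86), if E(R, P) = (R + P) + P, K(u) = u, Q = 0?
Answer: -7727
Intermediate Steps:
E(R, P) = R + 2*P (E(R, P) = (P + R) + P = R + 2*P)
G(N) = N + N² (G(N) = (N² + 0*N) + N = (N² + 0) + N = N² + N = N + N²)
U(E(8, 16)) - G(86) = -245 - 86*(1 + 86) = -245 - 86*87 = -245 - 1*7482 = -245 - 7482 = -7727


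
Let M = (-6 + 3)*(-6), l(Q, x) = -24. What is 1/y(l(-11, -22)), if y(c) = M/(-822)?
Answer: -137/3 ≈ -45.667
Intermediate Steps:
M = 18 (M = -3*(-6) = 18)
y(c) = -3/137 (y(c) = 18/(-822) = 18*(-1/822) = -3/137)
1/y(l(-11, -22)) = 1/(-3/137) = -137/3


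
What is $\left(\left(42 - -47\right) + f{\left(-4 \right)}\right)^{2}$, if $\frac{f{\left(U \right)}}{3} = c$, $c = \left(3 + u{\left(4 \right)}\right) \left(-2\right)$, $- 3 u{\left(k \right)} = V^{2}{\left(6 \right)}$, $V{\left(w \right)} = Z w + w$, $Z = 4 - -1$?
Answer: $7091569$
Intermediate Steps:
$Z = 5$ ($Z = 4 + 1 = 5$)
$V{\left(w \right)} = 6 w$ ($V{\left(w \right)} = 5 w + w = 6 w$)
$u{\left(k \right)} = -432$ ($u{\left(k \right)} = - \frac{\left(6 \cdot 6\right)^{2}}{3} = - \frac{36^{2}}{3} = \left(- \frac{1}{3}\right) 1296 = -432$)
$c = 858$ ($c = \left(3 - 432\right) \left(-2\right) = \left(-429\right) \left(-2\right) = 858$)
$f{\left(U \right)} = 2574$ ($f{\left(U \right)} = 3 \cdot 858 = 2574$)
$\left(\left(42 - -47\right) + f{\left(-4 \right)}\right)^{2} = \left(\left(42 - -47\right) + 2574\right)^{2} = \left(\left(42 + 47\right) + 2574\right)^{2} = \left(89 + 2574\right)^{2} = 2663^{2} = 7091569$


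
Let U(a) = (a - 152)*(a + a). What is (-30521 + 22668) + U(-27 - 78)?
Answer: 46117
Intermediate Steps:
U(a) = 2*a*(-152 + a) (U(a) = (-152 + a)*(2*a) = 2*a*(-152 + a))
(-30521 + 22668) + U(-27 - 78) = (-30521 + 22668) + 2*(-27 - 78)*(-152 + (-27 - 78)) = -7853 + 2*(-105)*(-152 - 105) = -7853 + 2*(-105)*(-257) = -7853 + 53970 = 46117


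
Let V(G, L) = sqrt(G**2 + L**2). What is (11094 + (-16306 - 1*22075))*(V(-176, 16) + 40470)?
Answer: -1104304890 - 436592*sqrt(122) ≈ -1.1091e+9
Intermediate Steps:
(11094 + (-16306 - 1*22075))*(V(-176, 16) + 40470) = (11094 + (-16306 - 1*22075))*(sqrt((-176)**2 + 16**2) + 40470) = (11094 + (-16306 - 22075))*(sqrt(30976 + 256) + 40470) = (11094 - 38381)*(sqrt(31232) + 40470) = -27287*(16*sqrt(122) + 40470) = -27287*(40470 + 16*sqrt(122)) = -1104304890 - 436592*sqrt(122)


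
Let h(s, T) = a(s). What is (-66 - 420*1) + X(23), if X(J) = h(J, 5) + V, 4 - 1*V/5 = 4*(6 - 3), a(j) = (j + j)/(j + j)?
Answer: -525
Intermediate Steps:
a(j) = 1 (a(j) = (2*j)/((2*j)) = (2*j)*(1/(2*j)) = 1)
h(s, T) = 1
V = -40 (V = 20 - 20*(6 - 3) = 20 - 20*3 = 20 - 5*12 = 20 - 60 = -40)
X(J) = -39 (X(J) = 1 - 40 = -39)
(-66 - 420*1) + X(23) = (-66 - 420*1) - 39 = (-66 - 420) - 39 = -486 - 39 = -525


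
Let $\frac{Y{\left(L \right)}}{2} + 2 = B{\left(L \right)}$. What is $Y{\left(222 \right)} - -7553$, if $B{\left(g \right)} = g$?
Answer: $7993$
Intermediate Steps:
$Y{\left(L \right)} = -4 + 2 L$
$Y{\left(222 \right)} - -7553 = \left(-4 + 2 \cdot 222\right) - -7553 = \left(-4 + 444\right) + 7553 = 440 + 7553 = 7993$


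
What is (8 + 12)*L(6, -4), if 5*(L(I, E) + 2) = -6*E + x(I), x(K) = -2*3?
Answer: 32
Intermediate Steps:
x(K) = -6
L(I, E) = -16/5 - 6*E/5 (L(I, E) = -2 + (-6*E - 6)/5 = -2 + (-6 - 6*E)/5 = -2 + (-6/5 - 6*E/5) = -16/5 - 6*E/5)
(8 + 12)*L(6, -4) = (8 + 12)*(-16/5 - 6/5*(-4)) = 20*(-16/5 + 24/5) = 20*(8/5) = 32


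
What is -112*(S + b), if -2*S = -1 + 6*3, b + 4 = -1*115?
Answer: 14280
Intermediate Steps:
b = -119 (b = -4 - 1*115 = -4 - 115 = -119)
S = -17/2 (S = -(-1 + 6*3)/2 = -(-1 + 18)/2 = -½*17 = -17/2 ≈ -8.5000)
-112*(S + b) = -112*(-17/2 - 119) = -112*(-255/2) = 14280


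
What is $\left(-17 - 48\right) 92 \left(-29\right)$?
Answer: $173420$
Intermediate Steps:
$\left(-17 - 48\right) 92 \left(-29\right) = \left(-65\right) 92 \left(-29\right) = \left(-5980\right) \left(-29\right) = 173420$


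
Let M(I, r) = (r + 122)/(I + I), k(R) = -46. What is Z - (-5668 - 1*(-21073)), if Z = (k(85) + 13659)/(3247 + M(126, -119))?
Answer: -4200554853/272749 ≈ -15401.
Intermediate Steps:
M(I, r) = (122 + r)/(2*I) (M(I, r) = (122 + r)/((2*I)) = (122 + r)*(1/(2*I)) = (122 + r)/(2*I))
Z = 1143492/272749 (Z = (-46 + 13659)/(3247 + (½)*(122 - 119)/126) = 13613/(3247 + (½)*(1/126)*3) = 13613/(3247 + 1/84) = 13613/(272749/84) = 13613*(84/272749) = 1143492/272749 ≈ 4.1925)
Z - (-5668 - 1*(-21073)) = 1143492/272749 - (-5668 - 1*(-21073)) = 1143492/272749 - (-5668 + 21073) = 1143492/272749 - 1*15405 = 1143492/272749 - 15405 = -4200554853/272749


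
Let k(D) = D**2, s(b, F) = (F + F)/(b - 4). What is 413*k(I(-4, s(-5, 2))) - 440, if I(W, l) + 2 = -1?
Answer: 3277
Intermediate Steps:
s(b, F) = 2*F/(-4 + b) (s(b, F) = (2*F)/(-4 + b) = 2*F/(-4 + b))
I(W, l) = -3 (I(W, l) = -2 - 1 = -3)
413*k(I(-4, s(-5, 2))) - 440 = 413*(-3)**2 - 440 = 413*9 - 440 = 3717 - 440 = 3277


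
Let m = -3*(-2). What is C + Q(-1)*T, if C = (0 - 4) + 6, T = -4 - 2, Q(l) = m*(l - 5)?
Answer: 218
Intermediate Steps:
m = 6
Q(l) = -30 + 6*l (Q(l) = 6*(l - 5) = 6*(-5 + l) = -30 + 6*l)
T = -6
C = 2 (C = -4 + 6 = 2)
C + Q(-1)*T = 2 + (-30 + 6*(-1))*(-6) = 2 + (-30 - 6)*(-6) = 2 - 36*(-6) = 2 + 216 = 218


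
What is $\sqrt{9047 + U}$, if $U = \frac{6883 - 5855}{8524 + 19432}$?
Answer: $\frac{2 \sqrt{110478163215}}{6989} \approx 95.116$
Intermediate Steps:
$U = \frac{257}{6989}$ ($U = \frac{1028}{27956} = 1028 \cdot \frac{1}{27956} = \frac{257}{6989} \approx 0.036772$)
$\sqrt{9047 + U} = \sqrt{9047 + \frac{257}{6989}} = \sqrt{\frac{63229740}{6989}} = \frac{2 \sqrt{110478163215}}{6989}$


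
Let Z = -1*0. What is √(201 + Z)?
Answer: √201 ≈ 14.177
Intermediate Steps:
Z = 0
√(201 + Z) = √(201 + 0) = √201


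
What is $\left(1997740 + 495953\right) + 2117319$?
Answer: $4611012$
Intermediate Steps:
$\left(1997740 + 495953\right) + 2117319 = 2493693 + 2117319 = 4611012$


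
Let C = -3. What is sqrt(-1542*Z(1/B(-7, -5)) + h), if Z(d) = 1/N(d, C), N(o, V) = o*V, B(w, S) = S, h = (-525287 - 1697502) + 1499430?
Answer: I*sqrt(725929) ≈ 852.01*I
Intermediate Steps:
h = -723359 (h = -2222789 + 1499430 = -723359)
N(o, V) = V*o
Z(d) = -1/(3*d) (Z(d) = 1/(-3*d) = -1/(3*d))
sqrt(-1542*Z(1/B(-7, -5)) + h) = sqrt(-(-514)/(1/(-5)) - 723359) = sqrt(-(-514)/(-1/5) - 723359) = sqrt(-(-514)*(-5) - 723359) = sqrt(-1542*5/3 - 723359) = sqrt(-2570 - 723359) = sqrt(-725929) = I*sqrt(725929)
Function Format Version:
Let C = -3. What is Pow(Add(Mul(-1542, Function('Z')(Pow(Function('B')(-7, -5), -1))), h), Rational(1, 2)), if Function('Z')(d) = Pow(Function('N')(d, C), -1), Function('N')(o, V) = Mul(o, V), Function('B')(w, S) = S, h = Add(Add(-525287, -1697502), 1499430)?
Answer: Mul(I, Pow(725929, Rational(1, 2))) ≈ Mul(852.01, I)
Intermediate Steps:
h = -723359 (h = Add(-2222789, 1499430) = -723359)
Function('N')(o, V) = Mul(V, o)
Function('Z')(d) = Mul(Rational(-1, 3), Pow(d, -1)) (Function('Z')(d) = Pow(Mul(-3, d), -1) = Mul(Rational(-1, 3), Pow(d, -1)))
Pow(Add(Mul(-1542, Function('Z')(Pow(Function('B')(-7, -5), -1))), h), Rational(1, 2)) = Pow(Add(Mul(-1542, Mul(Rational(-1, 3), Pow(Pow(-5, -1), -1))), -723359), Rational(1, 2)) = Pow(Add(Mul(-1542, Mul(Rational(-1, 3), Pow(Rational(-1, 5), -1))), -723359), Rational(1, 2)) = Pow(Add(Mul(-1542, Mul(Rational(-1, 3), -5)), -723359), Rational(1, 2)) = Pow(Add(Mul(-1542, Rational(5, 3)), -723359), Rational(1, 2)) = Pow(Add(-2570, -723359), Rational(1, 2)) = Pow(-725929, Rational(1, 2)) = Mul(I, Pow(725929, Rational(1, 2)))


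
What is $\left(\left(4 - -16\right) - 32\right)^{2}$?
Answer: $144$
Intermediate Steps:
$\left(\left(4 - -16\right) - 32\right)^{2} = \left(\left(4 + 16\right) - 32\right)^{2} = \left(20 - 32\right)^{2} = \left(-12\right)^{2} = 144$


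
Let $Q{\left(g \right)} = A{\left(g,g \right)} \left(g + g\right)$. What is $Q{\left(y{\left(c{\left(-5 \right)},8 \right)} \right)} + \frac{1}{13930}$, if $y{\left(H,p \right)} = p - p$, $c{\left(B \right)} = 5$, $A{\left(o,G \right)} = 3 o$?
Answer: $\frac{1}{13930} \approx 7.1788 \cdot 10^{-5}$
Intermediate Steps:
$y{\left(H,p \right)} = 0$
$Q{\left(g \right)} = 6 g^{2}$ ($Q{\left(g \right)} = 3 g \left(g + g\right) = 3 g 2 g = 6 g^{2}$)
$Q{\left(y{\left(c{\left(-5 \right)},8 \right)} \right)} + \frac{1}{13930} = 6 \cdot 0^{2} + \frac{1}{13930} = 6 \cdot 0 + \frac{1}{13930} = 0 + \frac{1}{13930} = \frac{1}{13930}$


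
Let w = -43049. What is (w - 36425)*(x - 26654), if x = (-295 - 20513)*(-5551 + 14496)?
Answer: 14794420003436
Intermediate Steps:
x = -186127560 (x = -20808*8945 = -186127560)
(w - 36425)*(x - 26654) = (-43049 - 36425)*(-186127560 - 26654) = -79474*(-186154214) = 14794420003436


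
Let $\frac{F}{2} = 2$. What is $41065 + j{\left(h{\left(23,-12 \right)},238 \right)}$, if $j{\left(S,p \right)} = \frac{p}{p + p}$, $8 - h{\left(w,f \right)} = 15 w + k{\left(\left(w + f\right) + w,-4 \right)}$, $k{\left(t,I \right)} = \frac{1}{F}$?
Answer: $\frac{82131}{2} \approx 41066.0$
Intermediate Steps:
$F = 4$ ($F = 2 \cdot 2 = 4$)
$k{\left(t,I \right)} = \frac{1}{4}$
$h{\left(w,f \right)} = \frac{31}{4} - 15 w$ ($h{\left(w,f \right)} = 8 - \left(15 w + \frac{1}{4}\right) = 8 - \left(\frac{1}{4} + 15 w\right) = \frac{31}{4} - 15 w$)
$j{\left(S,p \right)} = \frac{1}{2}$ ($j{\left(S,p \right)} = \frac{p}{2 p} = p \frac{1}{2 p} = \frac{1}{2}$)
$41065 + j{\left(h{\left(23,-12 \right)},238 \right)} = 41065 + \frac{1}{2} = \frac{82131}{2}$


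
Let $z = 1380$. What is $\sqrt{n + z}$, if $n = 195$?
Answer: $15 \sqrt{7} \approx 39.686$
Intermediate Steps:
$\sqrt{n + z} = \sqrt{195 + 1380} = \sqrt{1575} = 15 \sqrt{7}$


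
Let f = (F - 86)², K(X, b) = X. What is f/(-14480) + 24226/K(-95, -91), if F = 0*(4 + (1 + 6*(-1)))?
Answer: -3514951/13756 ≈ -255.52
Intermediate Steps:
F = 0 (F = 0*(4 + (1 - 6)) = 0*(4 - 5) = 0*(-1) = 0)
f = 7396 (f = (0 - 86)² = (-86)² = 7396)
f/(-14480) + 24226/K(-95, -91) = 7396/(-14480) + 24226/(-95) = 7396*(-1/14480) + 24226*(-1/95) = -1849/3620 - 24226/95 = -3514951/13756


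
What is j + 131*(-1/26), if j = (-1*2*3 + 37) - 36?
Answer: -261/26 ≈ -10.038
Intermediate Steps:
j = -5 (j = (-2*3 + 37) - 36 = (-6 + 37) - 36 = 31 - 36 = -5)
j + 131*(-1/26) = -5 + 131*(-1/26) = -5 - 131/26 = -261/26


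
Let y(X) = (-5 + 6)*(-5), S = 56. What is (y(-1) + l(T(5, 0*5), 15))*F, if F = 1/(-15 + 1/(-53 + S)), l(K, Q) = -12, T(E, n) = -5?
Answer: 51/44 ≈ 1.1591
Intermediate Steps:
y(X) = -5 (y(X) = 1*(-5) = -5)
F = -3/44 (F = 1/(-15 + 1/(-53 + 56)) = 1/(-15 + 1/3) = 1/(-15 + ⅓) = 1/(-44/3) = -3/44 ≈ -0.068182)
(y(-1) + l(T(5, 0*5), 15))*F = (-5 - 12)*(-3/44) = -17*(-3/44) = 51/44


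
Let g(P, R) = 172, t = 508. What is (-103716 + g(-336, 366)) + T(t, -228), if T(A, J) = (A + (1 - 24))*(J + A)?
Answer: 32256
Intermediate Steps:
T(A, J) = (-23 + A)*(A + J) (T(A, J) = (A - 23)*(A + J) = (-23 + A)*(A + J))
(-103716 + g(-336, 366)) + T(t, -228) = (-103716 + 172) + (508**2 - 23*508 - 23*(-228) + 508*(-228)) = -103544 + (258064 - 11684 + 5244 - 115824) = -103544 + 135800 = 32256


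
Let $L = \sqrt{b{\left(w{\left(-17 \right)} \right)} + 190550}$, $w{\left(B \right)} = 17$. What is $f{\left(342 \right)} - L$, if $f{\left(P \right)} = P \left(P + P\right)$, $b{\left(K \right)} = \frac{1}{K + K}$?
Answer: $233928 - \frac{\sqrt{220275834}}{34} \approx 2.3349 \cdot 10^{5}$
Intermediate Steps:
$b{\left(K \right)} = \frac{1}{2 K}$
$L = \frac{\sqrt{220275834}}{34}$ ($L = \sqrt{\frac{1}{2 \cdot 17} + 190550} = \sqrt{\frac{1}{2} \cdot \frac{1}{17} + 190550} = \sqrt{\frac{1}{34} + 190550} = \sqrt{\frac{6478701}{34}} = \frac{\sqrt{220275834}}{34} \approx 436.52$)
$f{\left(P \right)} = 2 P^{2}$ ($f{\left(P \right)} = P 2 P = 2 P^{2}$)
$f{\left(342 \right)} - L = 2 \cdot 342^{2} - \frac{\sqrt{220275834}}{34} = 2 \cdot 116964 - \frac{\sqrt{220275834}}{34} = 233928 - \frac{\sqrt{220275834}}{34}$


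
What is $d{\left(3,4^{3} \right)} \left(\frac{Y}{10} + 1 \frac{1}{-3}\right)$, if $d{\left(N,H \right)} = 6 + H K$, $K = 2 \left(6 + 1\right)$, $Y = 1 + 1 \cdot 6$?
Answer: $\frac{4961}{15} \approx 330.73$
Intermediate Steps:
$Y = 7$ ($Y = 1 + 6 = 7$)
$K = 14$ ($K = 2 \cdot 7 = 14$)
$d{\left(N,H \right)} = 6 + 14 H$ ($d{\left(N,H \right)} = 6 + H 14 = 6 + 14 H$)
$d{\left(3,4^{3} \right)} \left(\frac{Y}{10} + 1 \frac{1}{-3}\right) = \left(6 + 14 \cdot 4^{3}\right) \left(\frac{7}{10} + 1 \frac{1}{-3}\right) = \left(6 + 14 \cdot 64\right) \left(7 \cdot \frac{1}{10} + 1 \left(- \frac{1}{3}\right)\right) = \left(6 + 896\right) \left(\frac{7}{10} - \frac{1}{3}\right) = 902 \cdot \frac{11}{30} = \frac{4961}{15}$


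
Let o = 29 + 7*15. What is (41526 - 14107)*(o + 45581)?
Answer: 1253459585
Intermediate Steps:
o = 134 (o = 29 + 105 = 134)
(41526 - 14107)*(o + 45581) = (41526 - 14107)*(134 + 45581) = 27419*45715 = 1253459585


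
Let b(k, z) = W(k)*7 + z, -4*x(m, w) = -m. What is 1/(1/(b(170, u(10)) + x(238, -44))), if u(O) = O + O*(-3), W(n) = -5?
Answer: 9/2 ≈ 4.5000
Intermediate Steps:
x(m, w) = m/4 (x(m, w) = -(-1)*m/4 = m/4)
u(O) = -2*O (u(O) = O - 3*O = -2*O)
b(k, z) = -35 + z (b(k, z) = -5*7 + z = -35 + z)
1/(1/(b(170, u(10)) + x(238, -44))) = 1/(1/((-35 - 2*10) + (¼)*238)) = 1/(1/((-35 - 20) + 119/2)) = 1/(1/(-55 + 119/2)) = 1/(1/(9/2)) = 1/(2/9) = 9/2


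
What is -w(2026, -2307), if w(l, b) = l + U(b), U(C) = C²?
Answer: -5324275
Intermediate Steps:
w(l, b) = l + b²
-w(2026, -2307) = -(2026 + (-2307)²) = -(2026 + 5322249) = -1*5324275 = -5324275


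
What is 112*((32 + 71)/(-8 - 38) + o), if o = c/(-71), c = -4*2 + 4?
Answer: -399224/1633 ≈ -244.47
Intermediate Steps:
c = -4 (c = -8 + 4 = -4)
o = 4/71 (o = -4/(-71) = -4*(-1/71) = 4/71 ≈ 0.056338)
112*((32 + 71)/(-8 - 38) + o) = 112*((32 + 71)/(-8 - 38) + 4/71) = 112*(103/(-46) + 4/71) = 112*(103*(-1/46) + 4/71) = 112*(-103/46 + 4/71) = 112*(-7129/3266) = -399224/1633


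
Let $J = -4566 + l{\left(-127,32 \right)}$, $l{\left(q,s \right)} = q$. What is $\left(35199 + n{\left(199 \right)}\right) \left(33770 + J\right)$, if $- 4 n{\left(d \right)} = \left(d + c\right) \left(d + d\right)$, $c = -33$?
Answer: $543216514$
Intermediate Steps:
$J = -4693$ ($J = -4566 - 127 = -4693$)
$n{\left(d \right)} = - \frac{d \left(-33 + d\right)}{2}$ ($n{\left(d \right)} = - \frac{\left(d - 33\right) \left(d + d\right)}{4} = - \frac{\left(-33 + d\right) 2 d}{4} = - \frac{2 d \left(-33 + d\right)}{4} = - \frac{d \left(-33 + d\right)}{2}$)
$\left(35199 + n{\left(199 \right)}\right) \left(33770 + J\right) = \left(35199 + \frac{1}{2} \cdot 199 \left(33 - 199\right)\right) \left(33770 - 4693\right) = \left(35199 + \frac{1}{2} \cdot 199 \left(33 - 199\right)\right) 29077 = \left(35199 + \frac{1}{2} \cdot 199 \left(-166\right)\right) 29077 = \left(35199 - 16517\right) 29077 = 18682 \cdot 29077 = 543216514$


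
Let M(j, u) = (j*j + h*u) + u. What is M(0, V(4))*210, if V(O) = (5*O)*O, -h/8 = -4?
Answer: 554400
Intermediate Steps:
h = 32 (h = -8*(-4) = 32)
V(O) = 5*O²
M(j, u) = j² + 33*u (M(j, u) = (j*j + 32*u) + u = (j² + 32*u) + u = j² + 33*u)
M(0, V(4))*210 = (0² + 33*(5*4²))*210 = (0 + 33*(5*16))*210 = (0 + 33*80)*210 = (0 + 2640)*210 = 2640*210 = 554400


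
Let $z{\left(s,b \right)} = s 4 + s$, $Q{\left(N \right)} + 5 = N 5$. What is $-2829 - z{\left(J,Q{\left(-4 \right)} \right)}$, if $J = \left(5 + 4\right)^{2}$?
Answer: $-3234$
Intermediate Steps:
$Q{\left(N \right)} = -5 + 5 N$ ($Q{\left(N \right)} = -5 + N 5 = -5 + 5 N$)
$J = 81$ ($J = 9^{2} = 81$)
$z{\left(s,b \right)} = 5 s$ ($z{\left(s,b \right)} = 4 s + s = 5 s$)
$-2829 - z{\left(J,Q{\left(-4 \right)} \right)} = -2829 - 5 \cdot 81 = -2829 - 405 = -3234$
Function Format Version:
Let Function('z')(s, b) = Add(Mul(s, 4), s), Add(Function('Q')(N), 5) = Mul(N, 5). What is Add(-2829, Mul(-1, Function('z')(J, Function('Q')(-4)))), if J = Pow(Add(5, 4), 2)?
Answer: -3234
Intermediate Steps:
Function('Q')(N) = Add(-5, Mul(5, N)) (Function('Q')(N) = Add(-5, Mul(N, 5)) = Add(-5, Mul(5, N)))
J = 81 (J = Pow(9, 2) = 81)
Function('z')(s, b) = Mul(5, s) (Function('z')(s, b) = Add(Mul(4, s), s) = Mul(5, s))
Add(-2829, Mul(-1, Function('z')(J, Function('Q')(-4)))) = Add(-2829, Mul(-1, Mul(5, 81))) = Add(-2829, Mul(-1, 405)) = Add(-2829, -405) = -3234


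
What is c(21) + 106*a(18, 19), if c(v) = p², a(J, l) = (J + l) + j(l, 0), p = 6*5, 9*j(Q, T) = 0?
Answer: 4822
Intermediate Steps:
j(Q, T) = 0 (j(Q, T) = (⅑)*0 = 0)
p = 30
a(J, l) = J + l (a(J, l) = (J + l) + 0 = J + l)
c(v) = 900 (c(v) = 30² = 900)
c(21) + 106*a(18, 19) = 900 + 106*(18 + 19) = 900 + 106*37 = 900 + 3922 = 4822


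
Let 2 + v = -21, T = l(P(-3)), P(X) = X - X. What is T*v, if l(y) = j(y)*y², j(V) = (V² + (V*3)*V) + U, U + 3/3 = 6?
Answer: 0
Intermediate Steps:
P(X) = 0
U = 5 (U = -1 + 6 = 5)
j(V) = 5 + 4*V² (j(V) = (V² + (V*3)*V) + 5 = (V² + (3*V)*V) + 5 = (V² + 3*V²) + 5 = 4*V² + 5 = 5 + 4*V²)
l(y) = y²*(5 + 4*y²) (l(y) = (5 + 4*y²)*y² = y²*(5 + 4*y²))
T = 0 (T = 0²*(5 + 4*0²) = 0*(5 + 4*0) = 0*(5 + 0) = 0*5 = 0)
v = -23 (v = -2 - 21 = -23)
T*v = 0*(-23) = 0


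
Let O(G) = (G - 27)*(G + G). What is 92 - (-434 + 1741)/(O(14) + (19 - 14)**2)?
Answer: 32495/339 ≈ 95.855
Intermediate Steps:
O(G) = 2*G*(-27 + G) (O(G) = (-27 + G)*(2*G) = 2*G*(-27 + G))
92 - (-434 + 1741)/(O(14) + (19 - 14)**2) = 92 - (-434 + 1741)/(2*14*(-27 + 14) + (19 - 14)**2) = 92 - 1307/(2*14*(-13) + 5**2) = 92 - 1307/(-364 + 25) = 92 - 1307/(-339) = 92 - 1307*(-1)/339 = 92 - 1*(-1307/339) = 92 + 1307/339 = 32495/339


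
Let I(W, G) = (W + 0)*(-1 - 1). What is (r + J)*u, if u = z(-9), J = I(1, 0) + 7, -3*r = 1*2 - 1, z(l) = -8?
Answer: -112/3 ≈ -37.333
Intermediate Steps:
r = -⅓ (r = -(1*2 - 1)/3 = -(2 - 1)/3 = -⅓*1 = -⅓ ≈ -0.33333)
I(W, G) = -2*W (I(W, G) = W*(-2) = -2*W)
J = 5 (J = -2*1 + 7 = -2 + 7 = 5)
u = -8
(r + J)*u = (-⅓ + 5)*(-8) = (14/3)*(-8) = -112/3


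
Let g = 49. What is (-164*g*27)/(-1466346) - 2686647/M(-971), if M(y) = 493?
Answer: -3234357237/593521 ≈ -5449.4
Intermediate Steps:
(-164*g*27)/(-1466346) - 2686647/M(-971) = (-164*49*27)/(-1466346) - 2686647/493 = -8036*27*(-1/1466346) - 2686647*1/493 = -216972*(-1/1466346) - 92643/17 = 5166/34913 - 92643/17 = -3234357237/593521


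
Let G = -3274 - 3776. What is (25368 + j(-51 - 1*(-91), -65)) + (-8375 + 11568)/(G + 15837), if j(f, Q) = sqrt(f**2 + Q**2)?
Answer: 222911809/8787 + 5*sqrt(233) ≈ 25445.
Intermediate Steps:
G = -7050
j(f, Q) = sqrt(Q**2 + f**2)
(25368 + j(-51 - 1*(-91), -65)) + (-8375 + 11568)/(G + 15837) = (25368 + sqrt((-65)**2 + (-51 - 1*(-91))**2)) + (-8375 + 11568)/(-7050 + 15837) = (25368 + sqrt(4225 + (-51 + 91)**2)) + 3193/8787 = (25368 + sqrt(4225 + 40**2)) + 3193*(1/8787) = (25368 + sqrt(4225 + 1600)) + 3193/8787 = (25368 + sqrt(5825)) + 3193/8787 = (25368 + 5*sqrt(233)) + 3193/8787 = 222911809/8787 + 5*sqrt(233)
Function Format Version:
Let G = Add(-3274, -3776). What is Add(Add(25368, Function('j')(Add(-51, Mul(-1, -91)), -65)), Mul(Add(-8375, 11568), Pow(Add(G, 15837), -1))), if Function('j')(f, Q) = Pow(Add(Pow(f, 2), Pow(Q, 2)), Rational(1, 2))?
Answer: Add(Rational(222911809, 8787), Mul(5, Pow(233, Rational(1, 2)))) ≈ 25445.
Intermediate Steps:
G = -7050
Function('j')(f, Q) = Pow(Add(Pow(Q, 2), Pow(f, 2)), Rational(1, 2))
Add(Add(25368, Function('j')(Add(-51, Mul(-1, -91)), -65)), Mul(Add(-8375, 11568), Pow(Add(G, 15837), -1))) = Add(Add(25368, Pow(Add(Pow(-65, 2), Pow(Add(-51, Mul(-1, -91)), 2)), Rational(1, 2))), Mul(Add(-8375, 11568), Pow(Add(-7050, 15837), -1))) = Add(Add(25368, Pow(Add(4225, Pow(Add(-51, 91), 2)), Rational(1, 2))), Mul(3193, Pow(8787, -1))) = Add(Add(25368, Pow(Add(4225, Pow(40, 2)), Rational(1, 2))), Mul(3193, Rational(1, 8787))) = Add(Add(25368, Pow(Add(4225, 1600), Rational(1, 2))), Rational(3193, 8787)) = Add(Add(25368, Pow(5825, Rational(1, 2))), Rational(3193, 8787)) = Add(Add(25368, Mul(5, Pow(233, Rational(1, 2)))), Rational(3193, 8787)) = Add(Rational(222911809, 8787), Mul(5, Pow(233, Rational(1, 2))))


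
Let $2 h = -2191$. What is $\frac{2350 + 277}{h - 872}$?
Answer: $- \frac{5254}{3935} \approx -1.3352$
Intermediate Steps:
$h = - \frac{2191}{2}$ ($h = \frac{1}{2} \left(-2191\right) = - \frac{2191}{2} \approx -1095.5$)
$\frac{2350 + 277}{h - 872} = \frac{2350 + 277}{- \frac{2191}{2} - 872} = \frac{2627}{- \frac{3935}{2}} = 2627 \left(- \frac{2}{3935}\right) = - \frac{5254}{3935}$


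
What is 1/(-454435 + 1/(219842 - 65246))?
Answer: -154596/70253833259 ≈ -2.2005e-6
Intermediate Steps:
1/(-454435 + 1/(219842 - 65246)) = 1/(-454435 + 1/154596) = 1/(-70253833259/154596) = -154596/70253833259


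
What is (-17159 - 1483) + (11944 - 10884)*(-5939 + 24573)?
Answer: 19733398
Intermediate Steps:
(-17159 - 1483) + (11944 - 10884)*(-5939 + 24573) = -18642 + 1060*18634 = -18642 + 19752040 = 19733398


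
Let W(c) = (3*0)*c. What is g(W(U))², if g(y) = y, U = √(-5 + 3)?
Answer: 0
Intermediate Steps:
U = I*√2 (U = √(-2) = I*√2 ≈ 1.4142*I)
W(c) = 0 (W(c) = 0*c = 0)
g(W(U))² = 0² = 0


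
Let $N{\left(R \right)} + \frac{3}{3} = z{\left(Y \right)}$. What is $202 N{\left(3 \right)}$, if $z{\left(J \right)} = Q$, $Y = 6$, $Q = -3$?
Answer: $-808$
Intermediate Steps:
$z{\left(J \right)} = -3$
$N{\left(R \right)} = -4$ ($N{\left(R \right)} = -1 - 3 = -4$)
$202 N{\left(3 \right)} = 202 \left(-4\right) = -808$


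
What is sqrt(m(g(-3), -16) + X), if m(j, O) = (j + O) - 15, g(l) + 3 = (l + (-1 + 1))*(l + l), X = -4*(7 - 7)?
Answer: 4*I ≈ 4.0*I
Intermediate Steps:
X = 0 (X = -4*0 = 0)
g(l) = -3 + 2*l**2 (g(l) = -3 + (l + (-1 + 1))*(l + l) = -3 + (l + 0)*(2*l) = -3 + l*(2*l) = -3 + 2*l**2)
m(j, O) = -15 + O + j (m(j, O) = (O + j) - 15 = -15 + O + j)
sqrt(m(g(-3), -16) + X) = sqrt((-15 - 16 + (-3 + 2*(-3)**2)) + 0) = sqrt((-15 - 16 + (-3 + 2*9)) + 0) = sqrt((-15 - 16 + (-3 + 18)) + 0) = sqrt((-15 - 16 + 15) + 0) = sqrt(-16 + 0) = sqrt(-16) = 4*I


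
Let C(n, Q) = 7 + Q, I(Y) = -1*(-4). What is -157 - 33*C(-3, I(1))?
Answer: -520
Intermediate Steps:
I(Y) = 4
-157 - 33*C(-3, I(1)) = -157 - 33*(7 + 4) = -157 - 33*11 = -157 - 363 = -520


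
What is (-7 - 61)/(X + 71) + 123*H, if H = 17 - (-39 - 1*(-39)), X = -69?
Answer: 2057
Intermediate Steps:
H = 17 (H = 17 - (-39 + 39) = 17 - 1*0 = 17 + 0 = 17)
(-7 - 61)/(X + 71) + 123*H = (-7 - 61)/(-69 + 71) + 123*17 = -68/2 + 2091 = -68*½ + 2091 = -34 + 2091 = 2057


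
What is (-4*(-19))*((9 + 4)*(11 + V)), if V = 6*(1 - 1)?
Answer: 10868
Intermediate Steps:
V = 0 (V = 6*0 = 0)
(-4*(-19))*((9 + 4)*(11 + V)) = (-4*(-19))*((9 + 4)*(11 + 0)) = 76*(13*11) = 76*143 = 10868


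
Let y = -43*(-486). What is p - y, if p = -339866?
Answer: -360764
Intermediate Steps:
y = 20898
p - y = -339866 - 1*20898 = -339866 - 20898 = -360764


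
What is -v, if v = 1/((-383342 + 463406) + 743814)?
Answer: -1/823878 ≈ -1.2138e-6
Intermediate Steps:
v = 1/823878 (v = 1/(80064 + 743814) = 1/823878 ≈ 1.2138e-6)
-v = -1*1/823878 = -1/823878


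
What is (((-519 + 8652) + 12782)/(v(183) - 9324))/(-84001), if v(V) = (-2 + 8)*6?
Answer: 20915/780201288 ≈ 2.6807e-5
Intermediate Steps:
v(V) = 36 (v(V) = 6*6 = 36)
(((-519 + 8652) + 12782)/(v(183) - 9324))/(-84001) = (((-519 + 8652) + 12782)/(36 - 9324))/(-84001) = ((8133 + 12782)/(-9288))*(-1/84001) = (20915*(-1/9288))*(-1/84001) = -20915/9288*(-1/84001) = 20915/780201288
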